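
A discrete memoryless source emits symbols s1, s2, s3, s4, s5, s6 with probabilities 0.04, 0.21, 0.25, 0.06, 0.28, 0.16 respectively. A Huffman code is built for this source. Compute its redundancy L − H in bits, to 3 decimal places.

Entropy H = −Σ p log₂ p ≈ 2.3393 bits.
Huffman merges: 1/25+3/50→1/10; 1/10+4/25→13/50; 21/100+1/4→23/50; 13/50+7/25→27/50; 23/50+27/50→1. L = 59/25 ≈ 2.3600.
L − H = 2.3600 − 2.3393 = 0.021 bits.

0.021 bits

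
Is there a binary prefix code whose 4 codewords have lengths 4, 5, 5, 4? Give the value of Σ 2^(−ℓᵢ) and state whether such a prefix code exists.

With common denominator 2^5 = 32: Σ 2^(−ℓᵢ) = 2/32 + 1/32 + 1/32 + 2/32 = 6/32 = 0.1875.
Kraft's inequality requires Σ ≤ 1; here Σ = 0.1875 ≤ 1, so such a prefix code exists.

0.1875; yes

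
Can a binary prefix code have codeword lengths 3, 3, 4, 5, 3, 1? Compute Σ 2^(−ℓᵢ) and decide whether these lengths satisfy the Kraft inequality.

With common denominator 2^5 = 32: Σ 2^(−ℓᵢ) = 4/32 + 4/32 + 2/32 + 1/32 + 4/32 + 16/32 = 31/32 = 0.96875.
Kraft's inequality requires Σ ≤ 1; here Σ = 0.96875 ≤ 1, so such a prefix code exists.

0.96875; yes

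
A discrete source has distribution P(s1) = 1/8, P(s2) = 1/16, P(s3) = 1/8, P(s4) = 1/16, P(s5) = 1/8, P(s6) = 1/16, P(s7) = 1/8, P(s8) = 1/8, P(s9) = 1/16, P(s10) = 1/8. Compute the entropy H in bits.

3.25 bits

Each probability is a power of 1/2, so log₂(1/p) is an integer.
H = Σ p·log₂(1/p) = 1/8·3 + 1/16·4 + 1/8·3 + 1/16·4 + 1/8·3 + 1/16·4 + 1/8·3 + 1/8·3 + 1/16·4 + 1/8·3 = 3.25 bits.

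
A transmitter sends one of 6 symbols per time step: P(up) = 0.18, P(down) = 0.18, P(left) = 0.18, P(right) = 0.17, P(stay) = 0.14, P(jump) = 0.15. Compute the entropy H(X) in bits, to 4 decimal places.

2.5782 bits

H = −Σ pᵢ log₂ pᵢ.
−0.18·log₂(0.18) = 0.4453
−0.18·log₂(0.18) = 0.4453
−0.18·log₂(0.18) = 0.4453
−0.17·log₂(0.17) = 0.4346
−0.14·log₂(0.14) = 0.3971
−0.15·log₂(0.15) = 0.4105
Sum ≈ 2.5782 → 2.5782 bits.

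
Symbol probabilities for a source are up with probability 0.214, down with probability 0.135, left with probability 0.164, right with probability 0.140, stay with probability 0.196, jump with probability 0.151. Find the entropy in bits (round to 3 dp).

H = −Σ pᵢ log₂ pᵢ.
−0.214·log₂(0.214) = 0.4760
−0.135·log₂(0.135) = 0.3900
−0.164·log₂(0.164) = 0.4278
−0.140·log₂(0.140) = 0.3971
−0.196·log₂(0.196) = 0.4608
−0.151·log₂(0.151) = 0.4118
Sum ≈ 2.5635 → 2.564 bits.

2.564 bits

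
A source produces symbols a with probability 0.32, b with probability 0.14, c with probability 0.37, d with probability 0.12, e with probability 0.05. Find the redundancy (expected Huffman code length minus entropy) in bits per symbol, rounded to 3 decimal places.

0.073 bits

Entropy H = −Σ p log₂ p ≈ 2.0370 bits.
Huffman merges: 1/20+3/25→17/100; 7/50+17/100→31/100; 31/100+8/25→63/100; 37/100+63/100→1. L = 211/100 ≈ 2.1100.
L − H = 2.1100 − 2.0370 = 0.073 bits.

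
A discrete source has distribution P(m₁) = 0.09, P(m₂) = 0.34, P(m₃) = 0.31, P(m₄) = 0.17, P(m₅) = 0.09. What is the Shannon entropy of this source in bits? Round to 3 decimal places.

H = −Σ pᵢ log₂ pᵢ.
−0.09·log₂(0.09) = 0.3127
−0.34·log₂(0.34) = 0.5292
−0.31·log₂(0.31) = 0.5238
−0.17·log₂(0.17) = 0.4346
−0.09·log₂(0.09) = 0.3127
Sum ≈ 2.1129 → 2.113 bits.

2.113 bits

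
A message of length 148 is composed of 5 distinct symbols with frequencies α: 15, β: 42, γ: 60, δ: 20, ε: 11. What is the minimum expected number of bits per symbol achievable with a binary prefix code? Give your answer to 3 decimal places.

Probabilities are the counts divided by 148.
Repeatedly combine the two least-probable nodes; the expected code length is the sum of the merged weights.
merge 11/148 + 15/148 → 13/74
merge 5/37 + 13/74 → 23/74
merge 21/74 + 23/74 → 22/37
merge 15/37 + 22/37 → 1
L = 13/74 + 23/74 + 22/37 + 1 = 77/37 ≈ 2.081 bits/symbol.

2.081 bits/symbol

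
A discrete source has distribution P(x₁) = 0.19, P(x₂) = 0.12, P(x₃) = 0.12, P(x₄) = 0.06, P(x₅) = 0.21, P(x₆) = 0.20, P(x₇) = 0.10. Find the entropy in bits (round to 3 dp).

2.702 bits

H = −Σ pᵢ log₂ pᵢ.
−0.19·log₂(0.19) = 0.4552
−0.12·log₂(0.12) = 0.3671
−0.12·log₂(0.12) = 0.3671
−0.06·log₂(0.06) = 0.2435
−0.21·log₂(0.21) = 0.4728
−0.20·log₂(0.20) = 0.4644
−0.10·log₂(0.10) = 0.3322
Sum ≈ 2.7023 → 2.702 bits.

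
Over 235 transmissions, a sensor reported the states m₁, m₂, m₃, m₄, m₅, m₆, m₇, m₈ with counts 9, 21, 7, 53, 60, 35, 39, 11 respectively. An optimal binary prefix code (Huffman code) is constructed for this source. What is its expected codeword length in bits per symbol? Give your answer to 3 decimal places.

Probabilities are the counts divided by 235.
Repeatedly combine the two least-probable nodes; the expected code length is the sum of the merged weights.
merge 7/235 + 9/235 → 16/235
merge 11/235 + 16/235 → 27/235
merge 21/235 + 27/235 → 48/235
merge 7/47 + 39/235 → 74/235
merge 48/235 + 53/235 → 101/235
merge 12/47 + 74/235 → 134/235
merge 101/235 + 134/235 → 1
L = 16/235 + 27/235 + 48/235 + 74/235 + 101/235 + 134/235 + 1 = 127/47 ≈ 2.702 bits/symbol.

2.702 bits/symbol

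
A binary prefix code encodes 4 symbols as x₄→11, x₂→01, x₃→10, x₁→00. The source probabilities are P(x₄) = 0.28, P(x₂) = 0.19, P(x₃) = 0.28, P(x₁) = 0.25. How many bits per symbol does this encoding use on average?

2 bits/symbol

L̄ = Σ pᵢ·ℓᵢ = 0.28·2 + 0.19·2 + 0.28·2 + 0.25·2 = 2 bits/symbol.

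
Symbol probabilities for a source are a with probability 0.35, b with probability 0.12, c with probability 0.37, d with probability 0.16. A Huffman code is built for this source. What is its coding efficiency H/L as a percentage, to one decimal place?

Entropy H = −Σ p log₂ p ≈ 1.8509 bits.
Huffman merges: 3/25+4/25→7/25; 7/25+7/20→63/100; 37/100+63/100→1. L = 191/100 ≈ 1.9100.
Efficiency = H/L = 1.8509/1.9100 = 96.9%.

96.9%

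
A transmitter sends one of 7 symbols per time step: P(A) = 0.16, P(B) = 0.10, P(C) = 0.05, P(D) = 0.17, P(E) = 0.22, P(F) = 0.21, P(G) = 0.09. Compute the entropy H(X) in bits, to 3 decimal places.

H = −Σ pᵢ log₂ pᵢ.
−0.16·log₂(0.16) = 0.4230
−0.10·log₂(0.10) = 0.3322
−0.05·log₂(0.05) = 0.2161
−0.17·log₂(0.17) = 0.4346
−0.22·log₂(0.22) = 0.4806
−0.21·log₂(0.21) = 0.4728
−0.09·log₂(0.09) = 0.3127
Sum ≈ 2.6719 → 2.672 bits.

2.672 bits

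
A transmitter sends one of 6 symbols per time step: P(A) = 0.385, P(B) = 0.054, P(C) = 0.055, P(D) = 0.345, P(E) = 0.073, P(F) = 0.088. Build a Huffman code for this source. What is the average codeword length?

2.155 bits/symbol

Repeatedly combine the two least-probable nodes; the expected code length is the sum of the merged weights.
merge 27/500 + 11/200 → 109/1000
merge 73/1000 + 11/125 → 161/1000
merge 109/1000 + 161/1000 → 27/100
merge 27/100 + 69/200 → 123/200
merge 77/200 + 123/200 → 1
L = 109/1000 + 161/1000 + 27/100 + 123/200 + 1 = 431/200 = 2.155 bits/symbol.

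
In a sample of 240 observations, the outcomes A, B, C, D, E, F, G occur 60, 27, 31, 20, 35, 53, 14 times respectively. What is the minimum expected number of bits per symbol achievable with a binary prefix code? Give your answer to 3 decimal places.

2.671 bits/symbol

Probabilities are the counts divided by 240.
Repeatedly combine the two least-probable nodes; the expected code length is the sum of the merged weights.
merge 7/120 + 1/12 → 17/120
merge 9/80 + 31/240 → 29/120
merge 17/120 + 7/48 → 23/80
merge 53/240 + 29/120 → 37/80
merge 1/4 + 23/80 → 43/80
merge 37/80 + 43/80 → 1
L = 17/120 + 29/120 + 23/80 + 37/80 + 43/80 + 1 = 641/240 ≈ 2.671 bits/symbol.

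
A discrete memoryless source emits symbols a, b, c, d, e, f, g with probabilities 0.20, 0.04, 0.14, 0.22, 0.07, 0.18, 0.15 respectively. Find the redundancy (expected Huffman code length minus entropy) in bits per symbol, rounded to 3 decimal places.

0.038 bits

Entropy H = −Σ p log₂ p ≈ 2.6522 bits.
Huffman merges: 1/25+7/100→11/100; 11/100+7/50→1/4; 3/20+9/50→33/100; 1/5+11/50→21/50; 1/4+33/100→29/50; 21/50+29/50→1. L = 269/100 ≈ 2.6900.
L − H = 2.6900 − 2.6522 = 0.038 bits.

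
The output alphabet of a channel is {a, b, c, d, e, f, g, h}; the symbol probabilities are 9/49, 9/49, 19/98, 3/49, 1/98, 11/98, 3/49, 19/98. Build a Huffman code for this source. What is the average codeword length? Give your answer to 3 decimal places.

Repeatedly combine the two least-probable nodes; the expected code length is the sum of the merged weights.
merge 1/98 + 3/49 → 1/14
merge 3/49 + 1/14 → 13/98
merge 11/98 + 13/98 → 12/49
merge 9/49 + 9/49 → 18/49
merge 19/98 + 19/98 → 19/49
merge 12/49 + 18/49 → 30/49
merge 19/49 + 30/49 → 1
L = 1/14 + 13/98 + 12/49 + 18/49 + 19/49 + 30/49 + 1 = 138/49 ≈ 2.816 bits/symbol.

2.816 bits/symbol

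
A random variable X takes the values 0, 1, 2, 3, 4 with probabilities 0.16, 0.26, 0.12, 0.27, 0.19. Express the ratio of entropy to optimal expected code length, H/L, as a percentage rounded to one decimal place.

Entropy H = −Σ p log₂ p ≈ 2.2606 bits.
Huffman merges: 3/25+4/25→7/25; 19/100+13/50→9/20; 27/100+7/25→11/20; 9/20+11/20→1. L = 57/25 ≈ 2.2800.
Efficiency = H/L = 2.2606/2.2800 = 99.2%.

99.2%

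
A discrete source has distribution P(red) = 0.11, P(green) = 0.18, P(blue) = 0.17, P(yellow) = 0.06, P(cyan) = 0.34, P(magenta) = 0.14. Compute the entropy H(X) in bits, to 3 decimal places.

2.400 bits

H = −Σ pᵢ log₂ pᵢ.
−0.11·log₂(0.11) = 0.3503
−0.18·log₂(0.18) = 0.4453
−0.17·log₂(0.17) = 0.4346
−0.06·log₂(0.06) = 0.2435
−0.34·log₂(0.34) = 0.5292
−0.14·log₂(0.14) = 0.3971
Sum ≈ 2.4000 → 2.400 bits.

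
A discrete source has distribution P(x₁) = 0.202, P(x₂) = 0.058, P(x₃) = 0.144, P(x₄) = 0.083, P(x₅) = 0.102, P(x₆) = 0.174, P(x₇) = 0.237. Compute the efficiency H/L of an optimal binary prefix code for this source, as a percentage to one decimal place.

Entropy H = −Σ p log₂ p ≈ 2.6722 bits.
Huffman merges: 29/500+83/1000→141/1000; 51/500+141/1000→243/1000; 18/125+87/500→159/500; 101/500+237/1000→439/1000; 243/1000+159/500→561/1000; 439/1000+561/1000→1. L = 1351/500 ≈ 2.7020.
Efficiency = H/L = 2.6722/2.7020 = 98.9%.

98.9%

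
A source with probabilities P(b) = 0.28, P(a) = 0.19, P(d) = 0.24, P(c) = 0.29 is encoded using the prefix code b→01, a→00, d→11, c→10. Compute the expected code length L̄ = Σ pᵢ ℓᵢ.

2 bits/symbol

L̄ = Σ pᵢ·ℓᵢ = 0.28·2 + 0.19·2 + 0.24·2 + 0.29·2 = 2 bits/symbol.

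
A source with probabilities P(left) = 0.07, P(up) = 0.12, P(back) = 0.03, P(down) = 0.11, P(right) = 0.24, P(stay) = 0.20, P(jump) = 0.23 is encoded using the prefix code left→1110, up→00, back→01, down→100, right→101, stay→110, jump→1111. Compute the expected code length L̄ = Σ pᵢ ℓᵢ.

3.15 bits/symbol

L̄ = Σ pᵢ·ℓᵢ = 0.07·4 + 0.12·2 + 0.03·2 + 0.11·3 + 0.24·3 + 0.20·3 + 0.23·4 = 3.15 bits/symbol.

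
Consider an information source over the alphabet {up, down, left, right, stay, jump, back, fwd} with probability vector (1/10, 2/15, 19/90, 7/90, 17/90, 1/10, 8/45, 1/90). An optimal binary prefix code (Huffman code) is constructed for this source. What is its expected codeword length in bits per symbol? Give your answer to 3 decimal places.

2.878 bits/symbol

Repeatedly combine the two least-probable nodes; the expected code length is the sum of the merged weights.
merge 1/90 + 7/90 → 4/45
merge 4/45 + 1/10 → 17/90
merge 1/10 + 2/15 → 7/30
merge 8/45 + 17/90 → 11/30
merge 17/90 + 19/90 → 2/5
merge 7/30 + 11/30 → 3/5
merge 2/5 + 3/5 → 1
L = 4/45 + 17/90 + 7/30 + 11/30 + 2/5 + 3/5 + 1 = 259/90 ≈ 2.878 bits/symbol.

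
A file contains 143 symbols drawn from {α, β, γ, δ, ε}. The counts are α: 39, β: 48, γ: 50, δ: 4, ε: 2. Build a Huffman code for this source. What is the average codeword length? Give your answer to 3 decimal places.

2.007 bits/symbol

Probabilities are the counts divided by 143.
Repeatedly combine the two least-probable nodes; the expected code length is the sum of the merged weights.
merge 2/143 + 4/143 → 6/143
merge 6/143 + 3/11 → 45/143
merge 45/143 + 48/143 → 93/143
merge 50/143 + 93/143 → 1
L = 6/143 + 45/143 + 93/143 + 1 = 287/143 ≈ 2.007 bits/symbol.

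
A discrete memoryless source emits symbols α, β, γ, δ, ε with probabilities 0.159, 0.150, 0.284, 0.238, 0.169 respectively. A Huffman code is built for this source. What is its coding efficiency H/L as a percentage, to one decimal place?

98.5%

Entropy H = −Σ p log₂ p ≈ 2.2745 bits.
Huffman merges: 3/20+159/1000→309/1000; 169/1000+119/500→407/1000; 71/250+309/1000→593/1000; 407/1000+593/1000→1. L = 2309/1000 ≈ 2.3090.
Efficiency = H/L = 2.2745/2.3090 = 98.5%.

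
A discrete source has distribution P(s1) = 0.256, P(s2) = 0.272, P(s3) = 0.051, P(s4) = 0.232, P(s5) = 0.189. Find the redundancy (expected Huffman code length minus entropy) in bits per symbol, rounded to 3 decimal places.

0.064 bits

Entropy H = −Σ p log₂ p ≈ 2.1764 bits.
Huffman merges: 51/1000+189/1000→6/25; 29/125+6/25→59/125; 32/125+34/125→66/125; 59/125+66/125→1. L = 56/25 ≈ 2.2400.
L − H = 2.2400 − 2.1764 = 0.064 bits.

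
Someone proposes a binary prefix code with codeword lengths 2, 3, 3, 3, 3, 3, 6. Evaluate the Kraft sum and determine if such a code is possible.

0.890625; yes

With common denominator 2^6 = 64: Σ 2^(−ℓᵢ) = 16/64 + 8/64 + 8/64 + 8/64 + 8/64 + 8/64 + 1/64 = 57/64 = 0.890625.
Kraft's inequality requires Σ ≤ 1; here Σ = 0.890625 ≤ 1, so such a prefix code exists.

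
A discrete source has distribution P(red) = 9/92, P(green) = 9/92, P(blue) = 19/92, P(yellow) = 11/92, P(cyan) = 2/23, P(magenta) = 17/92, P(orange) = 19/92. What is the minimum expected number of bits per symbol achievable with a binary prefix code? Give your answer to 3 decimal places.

2.772 bits/symbol

Repeatedly combine the two least-probable nodes; the expected code length is the sum of the merged weights.
merge 2/23 + 9/92 → 17/92
merge 9/92 + 11/92 → 5/23
merge 17/92 + 17/92 → 17/46
merge 19/92 + 19/92 → 19/46
merge 5/23 + 17/46 → 27/46
merge 19/46 + 27/46 → 1
L = 17/92 + 5/23 + 17/46 + 19/46 + 27/46 + 1 = 255/92 ≈ 2.772 bits/symbol.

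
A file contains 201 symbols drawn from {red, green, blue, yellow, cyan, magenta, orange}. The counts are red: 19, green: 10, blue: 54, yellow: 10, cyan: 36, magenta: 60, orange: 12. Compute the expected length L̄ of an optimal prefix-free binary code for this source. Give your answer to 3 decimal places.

2.507 bits/symbol

Probabilities are the counts divided by 201.
Repeatedly combine the two least-probable nodes; the expected code length is the sum of the merged weights.
merge 10/201 + 10/201 → 20/201
merge 4/67 + 19/201 → 31/201
merge 20/201 + 31/201 → 17/67
merge 12/67 + 17/67 → 29/67
merge 18/67 + 20/67 → 38/67
merge 29/67 + 38/67 → 1
L = 20/201 + 31/201 + 17/67 + 29/67 + 38/67 + 1 = 168/67 ≈ 2.507 bits/symbol.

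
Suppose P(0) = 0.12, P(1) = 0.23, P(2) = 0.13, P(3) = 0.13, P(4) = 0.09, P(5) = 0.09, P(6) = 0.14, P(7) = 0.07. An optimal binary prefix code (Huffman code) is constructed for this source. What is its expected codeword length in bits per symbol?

2.93 bits/symbol

Repeatedly combine the two least-probable nodes; the expected code length is the sum of the merged weights.
merge 7/100 + 9/100 → 4/25
merge 9/100 + 3/25 → 21/100
merge 13/100 + 13/100 → 13/50
merge 7/50 + 4/25 → 3/10
merge 21/100 + 23/100 → 11/25
merge 13/50 + 3/10 → 14/25
merge 11/25 + 14/25 → 1
L = 4/25 + 21/100 + 13/50 + 3/10 + 11/25 + 14/25 + 1 = 293/100 = 2.93 bits/symbol.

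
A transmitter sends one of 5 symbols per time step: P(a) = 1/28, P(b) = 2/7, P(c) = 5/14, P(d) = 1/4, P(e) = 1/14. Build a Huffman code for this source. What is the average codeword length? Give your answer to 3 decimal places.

2.107 bits/symbol

Repeatedly combine the two least-probable nodes; the expected code length is the sum of the merged weights.
merge 1/28 + 1/14 → 3/28
merge 3/28 + 1/4 → 5/14
merge 2/7 + 5/14 → 9/14
merge 5/14 + 9/14 → 1
L = 3/28 + 5/14 + 9/14 + 1 = 59/28 ≈ 2.107 bits/symbol.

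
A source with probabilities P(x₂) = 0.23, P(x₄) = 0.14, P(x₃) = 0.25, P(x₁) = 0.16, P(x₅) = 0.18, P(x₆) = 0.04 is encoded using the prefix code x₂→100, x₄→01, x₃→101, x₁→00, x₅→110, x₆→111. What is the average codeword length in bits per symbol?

L̄ = Σ pᵢ·ℓᵢ = 0.23·3 + 0.14·2 + 0.25·3 + 0.16·2 + 0.18·3 + 0.04·3 = 2.7 bits/symbol.

2.7 bits/symbol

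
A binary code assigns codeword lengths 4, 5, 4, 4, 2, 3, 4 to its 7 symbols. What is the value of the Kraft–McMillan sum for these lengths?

0.65625

With common denominator 2^5 = 32: Σ 2^(−ℓᵢ) = 2/32 + 1/32 + 2/32 + 2/32 + 8/32 + 4/32 + 2/32 = 21/32 = 0.65625.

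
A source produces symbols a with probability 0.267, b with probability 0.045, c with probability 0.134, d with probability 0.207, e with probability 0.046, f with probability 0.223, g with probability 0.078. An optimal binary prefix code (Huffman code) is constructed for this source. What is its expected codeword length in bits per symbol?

Repeatedly combine the two least-probable nodes; the expected code length is the sum of the merged weights.
merge 9/200 + 23/500 → 91/1000
merge 39/500 + 91/1000 → 169/1000
merge 67/500 + 169/1000 → 303/1000
merge 207/1000 + 223/1000 → 43/100
merge 267/1000 + 303/1000 → 57/100
merge 43/100 + 57/100 → 1
L = 91/1000 + 169/1000 + 303/1000 + 43/100 + 57/100 + 1 = 2563/1000 = 2.563 bits/symbol.

2.563 bits/symbol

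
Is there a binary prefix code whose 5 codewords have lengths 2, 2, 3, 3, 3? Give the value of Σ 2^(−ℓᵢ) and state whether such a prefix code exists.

0.875; yes

With common denominator 2^3 = 8: Σ 2^(−ℓᵢ) = 2/8 + 2/8 + 1/8 + 1/8 + 1/8 = 7/8 = 0.875.
Kraft's inequality requires Σ ≤ 1; here Σ = 0.875 ≤ 1, so such a prefix code exists.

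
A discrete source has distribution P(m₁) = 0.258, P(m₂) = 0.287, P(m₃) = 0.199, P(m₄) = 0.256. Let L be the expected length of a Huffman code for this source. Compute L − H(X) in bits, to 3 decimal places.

Entropy H = −Σ p log₂ p ≈ 1.9879 bits.
Huffman merges: 199/1000+32/125→91/200; 129/500+287/1000→109/200; 91/200+109/200→1. L = 2 ≈ 2.0000.
L − H = 2.0000 − 1.9879 = 0.012 bits.

0.012 bits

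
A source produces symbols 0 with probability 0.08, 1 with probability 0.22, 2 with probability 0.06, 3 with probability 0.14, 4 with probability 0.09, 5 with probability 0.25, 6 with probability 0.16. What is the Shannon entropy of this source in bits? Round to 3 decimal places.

H = −Σ pᵢ log₂ pᵢ.
−0.08·log₂(0.08) = 0.2915
−0.22·log₂(0.22) = 0.4806
−0.06·log₂(0.06) = 0.2435
−0.14·log₂(0.14) = 0.3971
−0.09·log₂(0.09) = 0.3127
−0.25·log₂(0.25) = 0.5000
−0.16·log₂(0.16) = 0.4230
Sum ≈ 2.6484 → 2.648 bits.

2.648 bits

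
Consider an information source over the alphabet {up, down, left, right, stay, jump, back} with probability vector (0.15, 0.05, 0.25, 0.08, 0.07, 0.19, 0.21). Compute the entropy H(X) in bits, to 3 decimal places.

H = −Σ pᵢ log₂ pᵢ.
−0.15·log₂(0.15) = 0.4105
−0.05·log₂(0.05) = 0.2161
−0.25·log₂(0.25) = 0.5000
−0.08·log₂(0.08) = 0.2915
−0.07·log₂(0.07) = 0.2686
−0.19·log₂(0.19) = 0.4552
−0.21·log₂(0.21) = 0.4728
Sum ≈ 2.6148 → 2.615 bits.

2.615 bits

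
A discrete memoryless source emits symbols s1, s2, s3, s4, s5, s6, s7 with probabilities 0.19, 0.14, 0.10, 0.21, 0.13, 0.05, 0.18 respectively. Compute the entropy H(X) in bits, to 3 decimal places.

H = −Σ pᵢ log₂ pᵢ.
−0.19·log₂(0.19) = 0.4552
−0.14·log₂(0.14) = 0.3971
−0.10·log₂(0.10) = 0.3322
−0.21·log₂(0.21) = 0.4728
−0.13·log₂(0.13) = 0.3826
−0.05·log₂(0.05) = 0.2161
−0.18·log₂(0.18) = 0.4453
Sum ≈ 2.7014 → 2.701 bits.

2.701 bits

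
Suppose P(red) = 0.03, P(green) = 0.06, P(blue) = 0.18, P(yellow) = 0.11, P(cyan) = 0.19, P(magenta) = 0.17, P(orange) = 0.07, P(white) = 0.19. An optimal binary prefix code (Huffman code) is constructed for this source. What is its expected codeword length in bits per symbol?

2.87 bits/symbol

Repeatedly combine the two least-probable nodes; the expected code length is the sum of the merged weights.
merge 3/100 + 3/50 → 9/100
merge 7/100 + 9/100 → 4/25
merge 11/100 + 4/25 → 27/100
merge 17/100 + 9/50 → 7/20
merge 19/100 + 19/100 → 19/50
merge 27/100 + 7/20 → 31/50
merge 19/50 + 31/50 → 1
L = 9/100 + 4/25 + 27/100 + 7/20 + 19/50 + 31/50 + 1 = 287/100 = 2.87 bits/symbol.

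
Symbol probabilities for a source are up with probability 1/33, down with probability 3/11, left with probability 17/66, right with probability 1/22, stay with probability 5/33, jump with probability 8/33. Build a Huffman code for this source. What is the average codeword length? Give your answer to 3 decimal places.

2.303 bits/symbol

Repeatedly combine the two least-probable nodes; the expected code length is the sum of the merged weights.
merge 1/33 + 1/22 → 5/66
merge 5/66 + 5/33 → 5/22
merge 5/22 + 8/33 → 31/66
merge 17/66 + 3/11 → 35/66
merge 31/66 + 35/66 → 1
L = 5/66 + 5/22 + 31/66 + 35/66 + 1 = 76/33 ≈ 2.303 bits/symbol.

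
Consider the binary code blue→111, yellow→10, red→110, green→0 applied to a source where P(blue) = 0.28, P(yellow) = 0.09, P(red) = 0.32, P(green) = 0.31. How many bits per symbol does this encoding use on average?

2.29 bits/symbol

L̄ = Σ pᵢ·ℓᵢ = 0.28·3 + 0.09·2 + 0.32·3 + 0.31·1 = 2.29 bits/symbol.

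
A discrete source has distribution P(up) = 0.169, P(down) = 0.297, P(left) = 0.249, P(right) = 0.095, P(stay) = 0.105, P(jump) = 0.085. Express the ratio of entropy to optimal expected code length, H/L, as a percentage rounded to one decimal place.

Entropy H = −Σ p log₂ p ≈ 2.4194 bits.
Huffman merges: 17/200+19/200→9/50; 21/200+169/1000→137/500; 9/50+249/1000→429/1000; 137/500+297/1000→571/1000; 429/1000+571/1000→1. L = 1227/500 ≈ 2.4540.
Efficiency = H/L = 2.4194/2.4540 = 98.6%.

98.6%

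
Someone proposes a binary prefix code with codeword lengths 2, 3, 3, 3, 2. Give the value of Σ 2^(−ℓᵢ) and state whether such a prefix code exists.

With common denominator 2^3 = 8: Σ 2^(−ℓᵢ) = 2/8 + 1/8 + 1/8 + 1/8 + 2/8 = 7/8 = 0.875.
Kraft's inequality requires Σ ≤ 1; here Σ = 0.875 ≤ 1, so such a prefix code exists.

0.875; yes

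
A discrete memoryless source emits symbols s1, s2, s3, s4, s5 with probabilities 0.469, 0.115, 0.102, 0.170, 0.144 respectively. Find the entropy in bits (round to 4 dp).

H = −Σ pᵢ log₂ pᵢ.
−0.469·log₂(0.469) = 0.5123
−0.115·log₂(0.115) = 0.3588
−0.102·log₂(0.102) = 0.3359
−0.170·log₂(0.170) = 0.4346
−0.144·log₂(0.144) = 0.4026
Sum ≈ 2.0443 → 2.0443 bits.

2.0443 bits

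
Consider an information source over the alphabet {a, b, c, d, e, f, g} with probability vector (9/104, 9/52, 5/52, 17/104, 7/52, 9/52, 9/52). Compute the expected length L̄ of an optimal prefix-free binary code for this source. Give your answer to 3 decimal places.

2.827 bits/symbol

Repeatedly combine the two least-probable nodes; the expected code length is the sum of the merged weights.
merge 9/104 + 5/52 → 19/104
merge 7/52 + 17/104 → 31/104
merge 9/52 + 9/52 → 9/26
merge 9/52 + 19/104 → 37/104
merge 31/104 + 9/26 → 67/104
merge 37/104 + 67/104 → 1
L = 19/104 + 31/104 + 9/26 + 37/104 + 67/104 + 1 = 147/52 ≈ 2.827 bits/symbol.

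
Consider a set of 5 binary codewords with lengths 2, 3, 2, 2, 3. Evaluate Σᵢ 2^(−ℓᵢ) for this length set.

With common denominator 2^3 = 8: Σ 2^(−ℓᵢ) = 2/8 + 1/8 + 2/8 + 2/8 + 1/8 = 8/8 = 1.

1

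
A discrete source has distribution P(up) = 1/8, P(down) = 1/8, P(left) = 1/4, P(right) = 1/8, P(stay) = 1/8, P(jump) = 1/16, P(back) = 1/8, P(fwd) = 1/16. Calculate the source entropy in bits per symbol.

Each probability is a power of 1/2, so log₂(1/p) is an integer.
H = Σ p·log₂(1/p) = 1/8·3 + 1/8·3 + 1/4·2 + 1/8·3 + 1/8·3 + 1/16·4 + 1/8·3 + 1/16·4 = 2.875 bits.

2.875 bits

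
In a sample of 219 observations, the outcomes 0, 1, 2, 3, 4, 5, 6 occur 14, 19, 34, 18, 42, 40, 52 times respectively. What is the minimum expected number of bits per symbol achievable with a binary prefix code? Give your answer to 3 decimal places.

2.717 bits/symbol

Probabilities are the counts divided by 219.
Repeatedly combine the two least-probable nodes; the expected code length is the sum of the merged weights.
merge 14/219 + 6/73 → 32/219
merge 19/219 + 32/219 → 17/73
merge 34/219 + 40/219 → 74/219
merge 14/73 + 17/73 → 31/73
merge 52/219 + 74/219 → 42/73
merge 31/73 + 42/73 → 1
L = 32/219 + 17/73 + 74/219 + 31/73 + 42/73 + 1 = 595/219 ≈ 2.717 bits/symbol.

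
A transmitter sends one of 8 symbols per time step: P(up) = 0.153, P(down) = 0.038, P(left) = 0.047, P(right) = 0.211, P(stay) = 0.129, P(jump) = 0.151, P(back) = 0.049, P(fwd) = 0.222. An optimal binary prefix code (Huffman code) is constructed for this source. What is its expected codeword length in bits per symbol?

Repeatedly combine the two least-probable nodes; the expected code length is the sum of the merged weights.
merge 19/500 + 47/1000 → 17/200
merge 49/1000 + 17/200 → 67/500
merge 129/1000 + 67/500 → 263/1000
merge 151/1000 + 153/1000 → 38/125
merge 211/1000 + 111/500 → 433/1000
merge 263/1000 + 38/125 → 567/1000
merge 433/1000 + 567/1000 → 1
L = 17/200 + 67/500 + 263/1000 + 38/125 + 433/1000 + 567/1000 + 1 = 1393/500 = 2.786 bits/symbol.

2.786 bits/symbol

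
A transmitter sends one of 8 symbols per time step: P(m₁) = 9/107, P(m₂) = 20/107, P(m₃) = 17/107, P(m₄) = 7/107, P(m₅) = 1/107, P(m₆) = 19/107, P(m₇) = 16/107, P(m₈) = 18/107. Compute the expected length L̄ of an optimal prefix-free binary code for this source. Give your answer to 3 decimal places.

2.869 bits/symbol

Repeatedly combine the two least-probable nodes; the expected code length is the sum of the merged weights.
merge 1/107 + 7/107 → 8/107
merge 8/107 + 9/107 → 17/107
merge 16/107 + 17/107 → 33/107
merge 17/107 + 18/107 → 35/107
merge 19/107 + 20/107 → 39/107
merge 33/107 + 35/107 → 68/107
merge 39/107 + 68/107 → 1
L = 8/107 + 17/107 + 33/107 + 35/107 + 39/107 + 68/107 + 1 = 307/107 ≈ 2.869 bits/symbol.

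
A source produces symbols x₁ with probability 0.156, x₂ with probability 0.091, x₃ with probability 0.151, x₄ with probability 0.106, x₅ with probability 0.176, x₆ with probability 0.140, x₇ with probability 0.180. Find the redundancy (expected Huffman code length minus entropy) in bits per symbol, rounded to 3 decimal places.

Entropy H = −Σ p log₂ p ≈ 2.7714 bits.
Huffman merges: 91/1000+53/500→197/1000; 7/50+151/1000→291/1000; 39/250+22/125→83/250; 9/50+197/1000→377/1000; 291/1000+83/250→623/1000; 377/1000+623/1000→1. L = 141/50 ≈ 2.8200.
L − H = 2.8200 − 2.7714 = 0.049 bits.

0.049 bits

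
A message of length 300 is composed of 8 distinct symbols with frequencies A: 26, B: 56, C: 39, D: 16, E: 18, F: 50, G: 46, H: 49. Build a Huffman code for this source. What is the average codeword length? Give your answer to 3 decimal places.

Probabilities are the counts divided by 300.
Repeatedly combine the two least-probable nodes; the expected code length is the sum of the merged weights.
merge 4/75 + 3/50 → 17/150
merge 13/150 + 17/150 → 1/5
merge 13/100 + 23/150 → 17/60
merge 49/300 + 1/6 → 33/100
merge 14/75 + 1/5 → 29/75
merge 17/60 + 33/100 → 46/75
merge 29/75 + 46/75 → 1
L = 17/150 + 1/5 + 17/60 + 33/100 + 29/75 + 46/75 + 1 = 439/150 ≈ 2.927 bits/symbol.

2.927 bits/symbol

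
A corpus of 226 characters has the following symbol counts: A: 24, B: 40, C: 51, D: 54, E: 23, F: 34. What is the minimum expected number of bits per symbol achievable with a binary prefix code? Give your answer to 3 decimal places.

Probabilities are the counts divided by 226.
Repeatedly combine the two least-probable nodes; the expected code length is the sum of the merged weights.
merge 23/226 + 12/113 → 47/226
merge 17/113 + 20/113 → 37/113
merge 47/226 + 51/226 → 49/113
merge 27/113 + 37/113 → 64/113
merge 49/113 + 64/113 → 1
L = 47/226 + 37/113 + 49/113 + 64/113 + 1 = 573/226 ≈ 2.535 bits/symbol.

2.535 bits/symbol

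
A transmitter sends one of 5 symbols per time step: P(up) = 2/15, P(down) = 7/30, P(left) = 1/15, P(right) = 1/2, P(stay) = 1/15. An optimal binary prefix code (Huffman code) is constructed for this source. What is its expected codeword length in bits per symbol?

Repeatedly combine the two least-probable nodes; the expected code length is the sum of the merged weights.
merge 1/15 + 1/15 → 2/15
merge 2/15 + 2/15 → 4/15
merge 7/30 + 4/15 → 1/2
merge 1/2 + 1/2 → 1
L = 2/15 + 4/15 + 1/2 + 1 = 19/10 = 1.9 bits/symbol.

1.9 bits/symbol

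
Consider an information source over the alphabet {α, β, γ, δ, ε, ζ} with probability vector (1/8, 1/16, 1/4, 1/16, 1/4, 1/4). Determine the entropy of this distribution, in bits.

Each probability is a power of 1/2, so log₂(1/p) is an integer.
H = Σ p·log₂(1/p) = 1/8·3 + 1/16·4 + 1/4·2 + 1/16·4 + 1/4·2 + 1/4·2 = 2.375 bits.

2.375 bits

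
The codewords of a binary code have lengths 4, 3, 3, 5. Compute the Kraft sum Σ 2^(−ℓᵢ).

0.34375

With common denominator 2^5 = 32: Σ 2^(−ℓᵢ) = 2/32 + 4/32 + 4/32 + 1/32 = 11/32 = 0.34375.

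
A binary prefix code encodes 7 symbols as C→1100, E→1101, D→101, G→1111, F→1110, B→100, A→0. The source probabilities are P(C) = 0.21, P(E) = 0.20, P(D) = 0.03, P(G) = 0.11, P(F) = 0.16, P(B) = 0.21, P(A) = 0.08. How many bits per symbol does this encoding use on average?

3.52 bits/symbol

L̄ = Σ pᵢ·ℓᵢ = 0.21·4 + 0.20·4 + 0.03·3 + 0.11·4 + 0.16·4 + 0.21·3 + 0.08·1 = 3.52 bits/symbol.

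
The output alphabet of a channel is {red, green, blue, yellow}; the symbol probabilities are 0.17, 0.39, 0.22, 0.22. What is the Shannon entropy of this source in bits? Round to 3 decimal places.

1.926 bits

H = −Σ pᵢ log₂ pᵢ.
−0.17·log₂(0.17) = 0.4346
−0.39·log₂(0.39) = 0.5298
−0.22·log₂(0.22) = 0.4806
−0.22·log₂(0.22) = 0.4806
Sum ≈ 1.9255 → 1.926 bits.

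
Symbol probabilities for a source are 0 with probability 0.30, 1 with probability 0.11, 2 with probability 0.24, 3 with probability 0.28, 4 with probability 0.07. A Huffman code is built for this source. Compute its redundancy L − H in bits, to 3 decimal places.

Entropy H = −Σ p log₂ p ≈ 2.1483 bits.
Huffman merges: 7/100+11/100→9/50; 9/50+6/25→21/50; 7/25+3/10→29/50; 21/50+29/50→1. L = 109/50 ≈ 2.1800.
L − H = 2.1800 − 2.1483 = 0.032 bits.

0.032 bits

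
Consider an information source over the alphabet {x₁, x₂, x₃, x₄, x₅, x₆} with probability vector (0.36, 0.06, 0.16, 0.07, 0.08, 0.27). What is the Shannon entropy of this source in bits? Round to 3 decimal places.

2.267 bits

H = −Σ pᵢ log₂ pᵢ.
−0.36·log₂(0.36) = 0.5306
−0.06·log₂(0.06) = 0.2435
−0.16·log₂(0.16) = 0.4230
−0.07·log₂(0.07) = 0.2686
−0.08·log₂(0.08) = 0.2915
−0.27·log₂(0.27) = 0.5100
Sum ≈ 2.2673 → 2.267 bits.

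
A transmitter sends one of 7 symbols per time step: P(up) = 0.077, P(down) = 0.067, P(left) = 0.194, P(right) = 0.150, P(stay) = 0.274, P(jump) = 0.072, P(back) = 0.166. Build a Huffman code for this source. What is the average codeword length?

Repeatedly combine the two least-probable nodes; the expected code length is the sum of the merged weights.
merge 67/1000 + 9/125 → 139/1000
merge 77/1000 + 139/1000 → 27/125
merge 3/20 + 83/500 → 79/250
merge 97/500 + 27/125 → 41/100
merge 137/500 + 79/250 → 59/100
merge 41/100 + 59/100 → 1
L = 139/1000 + 27/125 + 79/250 + 41/100 + 59/100 + 1 = 2671/1000 = 2.671 bits/symbol.

2.671 bits/symbol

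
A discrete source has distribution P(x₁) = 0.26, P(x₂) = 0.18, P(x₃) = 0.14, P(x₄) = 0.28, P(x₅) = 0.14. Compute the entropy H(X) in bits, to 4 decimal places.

H = −Σ pᵢ log₂ pᵢ.
−0.26·log₂(0.26) = 0.5053
−0.18·log₂(0.18) = 0.4453
−0.14·log₂(0.14) = 0.3971
−0.28·log₂(0.28) = 0.5142
−0.14·log₂(0.14) = 0.3971
Sum ≈ 2.2590 → 2.2590 bits.

2.2590 bits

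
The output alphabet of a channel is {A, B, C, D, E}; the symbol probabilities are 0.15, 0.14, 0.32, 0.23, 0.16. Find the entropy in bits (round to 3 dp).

2.244 bits

H = −Σ pᵢ log₂ pᵢ.
−0.15·log₂(0.15) = 0.4105
−0.14·log₂(0.14) = 0.3971
−0.32·log₂(0.32) = 0.5260
−0.23·log₂(0.23) = 0.4877
−0.16·log₂(0.16) = 0.4230
Sum ≈ 2.2444 → 2.244 bits.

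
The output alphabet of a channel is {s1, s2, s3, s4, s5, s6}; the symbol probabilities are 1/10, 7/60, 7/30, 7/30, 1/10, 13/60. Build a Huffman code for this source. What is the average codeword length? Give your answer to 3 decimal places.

2.517 bits/symbol

Repeatedly combine the two least-probable nodes; the expected code length is the sum of the merged weights.
merge 1/10 + 1/10 → 1/5
merge 7/60 + 1/5 → 19/60
merge 13/60 + 7/30 → 9/20
merge 7/30 + 19/60 → 11/20
merge 9/20 + 11/20 → 1
L = 1/5 + 19/60 + 9/20 + 11/20 + 1 = 151/60 ≈ 2.517 bits/symbol.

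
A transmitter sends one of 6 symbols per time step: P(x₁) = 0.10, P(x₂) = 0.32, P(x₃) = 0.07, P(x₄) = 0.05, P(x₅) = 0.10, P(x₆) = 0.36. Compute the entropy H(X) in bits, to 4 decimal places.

2.2057 bits

H = −Σ pᵢ log₂ pᵢ.
−0.10·log₂(0.10) = 0.3322
−0.32·log₂(0.32) = 0.5260
−0.07·log₂(0.07) = 0.2686
−0.05·log₂(0.05) = 0.2161
−0.10·log₂(0.10) = 0.3322
−0.36·log₂(0.36) = 0.5306
Sum ≈ 2.2057 → 2.2057 bits.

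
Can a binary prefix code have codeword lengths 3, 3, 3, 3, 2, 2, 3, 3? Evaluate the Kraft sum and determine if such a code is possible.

1.25; no

With common denominator 2^3 = 8: Σ 2^(−ℓᵢ) = 1/8 + 1/8 + 1/8 + 1/8 + 2/8 + 2/8 + 1/8 + 1/8 = 10/8 = 1.25.
Kraft's inequality requires Σ ≤ 1; here Σ = 1.25 > 1, so no such prefix code exists.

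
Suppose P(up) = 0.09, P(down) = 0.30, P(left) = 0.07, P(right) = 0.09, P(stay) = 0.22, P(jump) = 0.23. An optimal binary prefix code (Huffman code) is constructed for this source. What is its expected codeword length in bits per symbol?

2.41 bits/symbol

Repeatedly combine the two least-probable nodes; the expected code length is the sum of the merged weights.
merge 7/100 + 9/100 → 4/25
merge 9/100 + 4/25 → 1/4
merge 11/50 + 23/100 → 9/20
merge 1/4 + 3/10 → 11/20
merge 9/20 + 11/20 → 1
L = 4/25 + 1/4 + 9/20 + 11/20 + 1 = 241/100 = 2.41 bits/symbol.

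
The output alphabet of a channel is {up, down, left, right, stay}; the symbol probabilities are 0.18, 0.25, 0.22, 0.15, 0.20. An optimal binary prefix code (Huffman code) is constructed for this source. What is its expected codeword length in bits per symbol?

2.33 bits/symbol

Repeatedly combine the two least-probable nodes; the expected code length is the sum of the merged weights.
merge 3/20 + 9/50 → 33/100
merge 1/5 + 11/50 → 21/50
merge 1/4 + 33/100 → 29/50
merge 21/50 + 29/50 → 1
L = 33/100 + 21/50 + 29/50 + 1 = 233/100 = 2.33 bits/symbol.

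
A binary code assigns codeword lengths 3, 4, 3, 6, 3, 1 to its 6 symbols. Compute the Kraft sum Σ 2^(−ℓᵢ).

With common denominator 2^6 = 64: Σ 2^(−ℓᵢ) = 8/64 + 4/64 + 8/64 + 1/64 + 8/64 + 32/64 = 61/64 = 0.953125.

0.953125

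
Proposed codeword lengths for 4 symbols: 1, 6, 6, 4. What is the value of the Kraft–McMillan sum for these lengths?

0.59375

With common denominator 2^6 = 64: Σ 2^(−ℓᵢ) = 32/64 + 1/64 + 1/64 + 4/64 = 38/64 = 0.59375.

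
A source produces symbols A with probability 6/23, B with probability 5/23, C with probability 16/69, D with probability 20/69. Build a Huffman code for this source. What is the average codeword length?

Repeatedly combine the two least-probable nodes; the expected code length is the sum of the merged weights.
merge 5/23 + 16/69 → 31/69
merge 6/23 + 20/69 → 38/69
merge 31/69 + 38/69 → 1
L = 31/69 + 38/69 + 1 = 2 bits/symbol.

2 bits/symbol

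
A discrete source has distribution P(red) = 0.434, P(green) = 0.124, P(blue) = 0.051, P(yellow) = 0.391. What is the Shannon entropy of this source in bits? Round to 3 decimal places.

1.645 bits

H = −Σ pᵢ log₂ pᵢ.
−0.434·log₂(0.434) = 0.5226
−0.124·log₂(0.124) = 0.3734
−0.051·log₂(0.051) = 0.2190
−0.391·log₂(0.391) = 0.5297
Sum ≈ 1.6447 → 1.645 bits.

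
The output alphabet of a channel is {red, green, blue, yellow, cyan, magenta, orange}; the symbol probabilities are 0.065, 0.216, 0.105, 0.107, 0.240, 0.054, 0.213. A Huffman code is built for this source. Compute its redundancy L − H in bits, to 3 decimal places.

0.045 bits

Entropy H = −Σ p log₂ p ≈ 2.6170 bits.
Huffman merges: 27/500+13/200→119/1000; 21/200+107/1000→53/250; 119/1000+53/250→331/1000; 213/1000+27/125→429/1000; 6/25+331/1000→571/1000; 429/1000+571/1000→1. L = 1331/500 ≈ 2.6620.
L − H = 2.6620 − 2.6170 = 0.045 bits.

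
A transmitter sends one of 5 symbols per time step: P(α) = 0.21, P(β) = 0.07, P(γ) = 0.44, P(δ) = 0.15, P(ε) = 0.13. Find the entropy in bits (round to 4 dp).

2.0557 bits

H = −Σ pᵢ log₂ pᵢ.
−0.21·log₂(0.21) = 0.4728
−0.07·log₂(0.07) = 0.2686
−0.44·log₂(0.44) = 0.5211
−0.15·log₂(0.15) = 0.4105
−0.13·log₂(0.13) = 0.3826
Sum ≈ 2.0557 → 2.0557 bits.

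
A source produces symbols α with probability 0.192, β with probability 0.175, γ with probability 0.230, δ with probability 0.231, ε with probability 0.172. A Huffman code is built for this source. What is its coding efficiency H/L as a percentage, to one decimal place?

Entropy H = −Σ p log₂ p ≈ 2.3100 bits.
Huffman merges: 43/250+7/40→347/1000; 24/125+23/100→211/500; 231/1000+347/1000→289/500; 211/500+289/500→1. L = 2347/1000 ≈ 2.3470.
Efficiency = H/L = 2.3100/2.3470 = 98.4%.

98.4%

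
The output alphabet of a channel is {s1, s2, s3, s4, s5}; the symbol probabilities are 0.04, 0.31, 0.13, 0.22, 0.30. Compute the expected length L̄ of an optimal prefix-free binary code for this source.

Repeatedly combine the two least-probable nodes; the expected code length is the sum of the merged weights.
merge 1/25 + 13/100 → 17/100
merge 17/100 + 11/50 → 39/100
merge 3/10 + 31/100 → 61/100
merge 39/100 + 61/100 → 1
L = 17/100 + 39/100 + 61/100 + 1 = 217/100 = 2.17 bits/symbol.

2.17 bits/symbol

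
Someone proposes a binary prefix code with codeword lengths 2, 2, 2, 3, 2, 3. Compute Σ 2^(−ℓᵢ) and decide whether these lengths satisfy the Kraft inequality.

With common denominator 2^3 = 8: Σ 2^(−ℓᵢ) = 2/8 + 2/8 + 2/8 + 1/8 + 2/8 + 1/8 = 10/8 = 1.25.
Kraft's inequality requires Σ ≤ 1; here Σ = 1.25 > 1, so no such prefix code exists.

1.25; no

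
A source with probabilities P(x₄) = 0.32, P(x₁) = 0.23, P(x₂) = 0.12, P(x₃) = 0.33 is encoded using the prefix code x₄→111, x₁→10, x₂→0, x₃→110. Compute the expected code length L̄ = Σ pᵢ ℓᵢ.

L̄ = Σ pᵢ·ℓᵢ = 0.32·3 + 0.23·2 + 0.12·1 + 0.33·3 = 2.53 bits/symbol.

2.53 bits/symbol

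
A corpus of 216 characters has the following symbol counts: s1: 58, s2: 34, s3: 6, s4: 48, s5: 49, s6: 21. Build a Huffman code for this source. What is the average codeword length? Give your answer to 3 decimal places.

Probabilities are the counts divided by 216.
Repeatedly combine the two least-probable nodes; the expected code length is the sum of the merged weights.
merge 1/36 + 7/72 → 1/8
merge 1/8 + 17/108 → 61/216
merge 2/9 + 49/216 → 97/216
merge 29/108 + 61/216 → 119/216
merge 97/216 + 119/216 → 1
L = 1/8 + 61/216 + 97/216 + 119/216 + 1 = 65/27 ≈ 2.407 bits/symbol.

2.407 bits/symbol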